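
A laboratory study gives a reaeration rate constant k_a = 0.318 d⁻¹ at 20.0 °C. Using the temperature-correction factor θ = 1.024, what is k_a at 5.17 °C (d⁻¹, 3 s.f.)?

k_a ≈ 0.224 d⁻¹

k_a(T₂) = k_a(T₁) · θ^(T₂−T₁) = 0.318 × 1.024^(5.17−20.0)
= 0.318 × 1.024^-14.8 = 0.318 × 0.7035 = 0.2237 d⁻¹.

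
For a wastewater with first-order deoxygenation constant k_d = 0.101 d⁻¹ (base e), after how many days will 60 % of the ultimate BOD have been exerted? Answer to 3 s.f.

t ≈ 9.07 d

y/L₀ = 1 − e^(−k_d t) = 0.60 ⇒ e^(−k_d t) = 0.400
t = −ln(0.400) / 0.101 = 0.9163 / 0.101 = 9.072 d.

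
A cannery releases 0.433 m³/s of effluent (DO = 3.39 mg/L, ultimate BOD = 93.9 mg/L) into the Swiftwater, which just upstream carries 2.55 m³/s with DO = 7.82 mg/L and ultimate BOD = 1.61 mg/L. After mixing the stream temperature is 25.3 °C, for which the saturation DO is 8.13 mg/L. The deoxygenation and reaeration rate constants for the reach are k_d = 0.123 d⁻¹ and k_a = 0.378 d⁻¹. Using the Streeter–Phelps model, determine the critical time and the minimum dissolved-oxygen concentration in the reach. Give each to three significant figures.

Mixed DO = (2.55×7.82 + 0.433×3.39)/(2.55+0.433) = 21.41/2.983 = 7.177 mg/L.
Mixed L₀ = (2.55×1.61 + 0.433×93.9)/(2.983) = 44.76/2.983 = 15.01 mg/L.
Initial deficit D₀ = C_s − DO₀ = 8.13 − 7.177 = 0.9530 mg/L.
t_c = (1/0.2550) ln[(0.378/0.123)(1 − 0.9530×0.2550/(0.123×15.01))] = 3.922 × ln(2.669) = 3.849 d.
D_c = (0.123/0.378) × 15.01 × e^(−0.123×3.849) = 0.3254 × 15.01 × 0.6229 = 3.041 mg/L.
Minimum DO = 8.13 − 3.041 = 5.089 mg/L.

t_c ≈ 3.85 d; minimum DO ≈ 5.09 mg/L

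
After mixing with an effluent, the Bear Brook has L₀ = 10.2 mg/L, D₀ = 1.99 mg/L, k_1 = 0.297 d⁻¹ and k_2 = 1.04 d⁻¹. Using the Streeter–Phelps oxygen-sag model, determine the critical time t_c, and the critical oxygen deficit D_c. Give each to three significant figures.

At the critical point dD/dt = 0, so k_1 L₀ e^(−k_1 t) = k_2 D. Substituting D(t) from the Streeter–Phelps equation and solving for t gives
t_c = ln[(k_2/k_1)(1 − D₀(k_2−k_1)/(k_1 L₀))] / (k_2−k_1).
Here k_2−k_1 = 0.7430 d⁻¹ and 1 − D₀(k_2−k_1)/(k_1 L₀) = 1 − 1.99×0.7430/(0.297×10.2) = 0.5119, so
t_c = ln(3.502 × 0.5119) / 0.7430 = 0.5837 / 0.7430 = 0.7856 d.
L(t_c) = L₀ e^(−k_1 t_c) = 10.2 × 0.7919 = 8.077 mg/L, and at the critical point k_2 D_c = k_1 L, so D_c = (0.297/1.04) × 8.077 = 2.307 mg/L.

t_c ≈ 0.786 d; D_c ≈ 2.31 mg/L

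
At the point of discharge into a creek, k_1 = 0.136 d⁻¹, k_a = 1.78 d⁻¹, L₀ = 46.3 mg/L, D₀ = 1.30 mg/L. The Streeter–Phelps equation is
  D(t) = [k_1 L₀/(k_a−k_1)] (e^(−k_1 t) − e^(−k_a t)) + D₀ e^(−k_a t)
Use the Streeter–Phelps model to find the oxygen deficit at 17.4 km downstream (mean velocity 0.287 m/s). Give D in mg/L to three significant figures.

D ≈ 2.76 mg/L

Travel time t = x/v = 17.4 km / (0.287 m/s) = 17400 m / 0.287 m/s = 60630 s = 0.7017 d.
k_1 L₀/(k_a−k_1) = 0.136×46.3/(1.78−0.136) = 6.297/1.644 = 3.830 mg/L.
e^(−k_1 t) = e^(−0.136×0.7017) = 0.9090; e^(−k_a t) = e^(−1.78×0.7017) = 0.2868.
D = 3.830 × (0.9090 − 0.2868) + 1.30 × 0.2868 = 2.383 + 0.3728 = 2.756 mg/L.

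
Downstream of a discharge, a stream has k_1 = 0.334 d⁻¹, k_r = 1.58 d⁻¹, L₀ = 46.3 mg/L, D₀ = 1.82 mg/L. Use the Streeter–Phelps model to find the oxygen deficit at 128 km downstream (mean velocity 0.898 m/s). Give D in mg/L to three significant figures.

Travel time t = x/v = 128 km / (0.898 m/s) = 128000 m / 0.898 m/s = 142500 s = 1.650 d.
k_1 L₀/(k_r−k_1) = 0.334×46.3/(1.58−0.334) = 15.46/1.246 = 12.41 mg/L.
e^(−k_1 t) = e^(−0.334×1.650) = 0.5764; e^(−k_r t) = e^(−1.58×1.650) = 0.07378.
D = 12.41 × (0.5764 − 0.07378) + 1.82 × 0.07378 = 6.238 + 0.1343 = 6.372 mg/L.

D ≈ 6.37 mg/L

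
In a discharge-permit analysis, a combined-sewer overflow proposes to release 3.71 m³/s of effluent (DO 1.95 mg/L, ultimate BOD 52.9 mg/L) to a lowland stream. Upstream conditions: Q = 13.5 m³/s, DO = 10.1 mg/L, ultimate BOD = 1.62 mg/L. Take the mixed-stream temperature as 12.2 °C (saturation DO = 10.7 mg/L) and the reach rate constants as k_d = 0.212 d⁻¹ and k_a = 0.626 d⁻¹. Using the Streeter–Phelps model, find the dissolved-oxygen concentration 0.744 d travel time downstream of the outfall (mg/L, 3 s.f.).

DO ≈ 7.75 mg/L

Mixed DO = (13.5×10.1 + 3.71×1.95)/(13.5+3.71) = 143.6/17.21 = 8.343 mg/L.
Mixed L₀ = (13.5×1.62 + 3.71×52.9)/(17.21) = 218.1/17.21 = 12.67 mg/L.
Initial deficit D₀ = C_s − DO₀ = 10.7 − 8.343 = 2.357 mg/L.
D(0.744) = [0.212×12.67/(0.626−0.212)](e^(−0.212×0.744) − e^(−0.626×0.744)) + 2.357 e^(−0.626×0.744)
= 6.490 × (0.8541 − 0.6277) + 2.357 × 0.6277 = 2.949 mg/L.
DO = 10.7 − 2.949 = 7.751 mg/L.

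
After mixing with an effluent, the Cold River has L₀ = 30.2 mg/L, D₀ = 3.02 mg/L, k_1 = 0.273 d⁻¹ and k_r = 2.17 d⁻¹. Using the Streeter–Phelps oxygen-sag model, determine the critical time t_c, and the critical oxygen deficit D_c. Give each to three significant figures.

t_c ≈ 0.467 d; D_c ≈ 3.34 mg/L

At the critical point dD/dt = 0, so k_1 L₀ e^(−k_1 t) = k_r D. Substituting D(t) from the Streeter–Phelps equation and solving for t gives
t_c = ln[(k_r/k_1)(1 − D₀(k_r−k_1)/(k_1 L₀))] / (k_r−k_1).
Here k_r−k_1 = 1.897 d⁻¹ and 1 − D₀(k_r−k_1)/(k_1 L₀) = 1 − 3.02×1.897/(0.273×30.2) = 0.3051, so
t_c = ln(7.949 × 0.3051) / 1.897 = 0.8860 / 1.897 = 0.4670 d.
L(t_c) = L₀ e^(−k_1 t_c) = 30.2 × 0.8803 = 26.58 mg/L, and at the critical point k_r D_c = k_1 L, so D_c = (0.273/2.17) × 26.58 = 3.345 mg/L.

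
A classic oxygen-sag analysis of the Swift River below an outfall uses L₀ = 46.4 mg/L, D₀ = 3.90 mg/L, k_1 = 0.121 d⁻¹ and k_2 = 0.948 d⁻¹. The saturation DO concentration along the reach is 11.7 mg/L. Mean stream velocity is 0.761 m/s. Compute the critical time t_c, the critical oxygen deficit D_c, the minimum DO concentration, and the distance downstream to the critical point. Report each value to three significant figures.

At the critical point dD/dt = 0, so k_1 L₀ e^(−k_1 t) = k_2 D. Substituting D(t) from the Streeter–Phelps equation and solving for t gives
t_c = ln[(k_2/k_1)(1 − D₀(k_2−k_1)/(k_1 L₀))] / (k_2−k_1).
Here k_2−k_1 = 0.8270 d⁻¹ and 1 − D₀(k_2−k_1)/(k_1 L₀) = 1 − 3.90×0.8270/(0.121×46.4) = 0.4255, so
t_c = ln(7.835 × 0.4255) / 0.8270 = 1.204 / 0.8270 = 1.456 d.
D_c = (k_1/k_2) L₀ e^(−k_1 t_c) = (0.121/0.948) × 46.4 × e^(−0.121×1.456) = 0.1276 × 46.4 × 0.8385 = 4.966 mg/L.
Minimum DO = C_s − D_c = 11.7 − 4.966 = 6.734 mg/L.
x_c = v t_c = 0.761 m/s × 1.456 d × 86400 s/d = 95740 m ≈ 95.7 km.

t_c ≈ 1.46 d; D_c ≈ 4.97 mg/L; min DO ≈ 6.73 mg/L; x_c ≈ 95.7 km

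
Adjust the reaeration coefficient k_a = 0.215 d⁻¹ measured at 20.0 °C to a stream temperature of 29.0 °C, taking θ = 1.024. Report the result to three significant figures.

k_a(T₂) = k_a(T₁) · θ^(T₂−T₁) = 0.215 × 1.024^(29.0−20.0)
= 0.215 × 1.024^9.00 = 0.215 × 1.238 = 0.2662 d⁻¹.

k_a ≈ 0.266 d⁻¹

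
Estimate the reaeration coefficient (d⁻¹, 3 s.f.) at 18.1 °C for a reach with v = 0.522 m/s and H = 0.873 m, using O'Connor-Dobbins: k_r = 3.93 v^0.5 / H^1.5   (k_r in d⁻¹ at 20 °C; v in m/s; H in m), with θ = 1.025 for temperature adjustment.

k_r(20) = 3.93 × 0.522^0.5 / 0.873^1.5 = 3.93 × 0.7225 / 0.8157 = 3.481 d⁻¹.
k_r(18.1) = 3.481 × 1.025^(18.1−20) = 3.481 × 0.9542 = 3.321 d⁻¹.

k_r ≈ 3.32 d⁻¹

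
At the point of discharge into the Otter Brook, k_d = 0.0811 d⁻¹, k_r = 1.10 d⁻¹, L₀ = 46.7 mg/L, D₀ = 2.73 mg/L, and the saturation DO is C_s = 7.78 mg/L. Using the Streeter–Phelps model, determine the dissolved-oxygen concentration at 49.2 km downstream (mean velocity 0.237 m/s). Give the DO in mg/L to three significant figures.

Travel time t = x/v = 49.2 km / (0.237 m/s) = 49200 m / 0.237 m/s = 207600 s = 2.403 d.
k_d L₀/(k_r−k_d) = 0.0811×46.7/(1.10−0.0811) = 3.787/1.019 = 3.717 mg/L.
e^(−k_d t) = e^(−0.0811×2.403) = 0.8229; e^(−k_r t) = e^(−1.10×2.403) = 0.07115.
D = 3.717 × (0.8229 − 0.07115) + 2.73 × 0.07115 = 2.795 + 0.1942 = 2.989 mg/L.
DO = C_s − D = 7.78 − 2.989 = 4.791 mg/L.

DO ≈ 4.79 mg/L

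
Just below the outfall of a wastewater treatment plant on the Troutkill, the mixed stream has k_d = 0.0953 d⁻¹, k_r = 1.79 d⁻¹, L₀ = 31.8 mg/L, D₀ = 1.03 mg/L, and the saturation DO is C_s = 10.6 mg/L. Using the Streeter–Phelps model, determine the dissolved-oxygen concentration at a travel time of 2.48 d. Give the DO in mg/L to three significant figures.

k_d L₀/(k_r−k_d) = 0.0953×31.8/(1.79−0.0953) = 3.031/1.695 = 1.788 mg/L.
e^(−k_d t) = e^(−0.0953×2.480) = 0.7895; e^(−k_r t) = e^(−1.79×2.480) = 0.01181.
D = 1.788 × (0.7895 − 0.01181) + 1.03 × 0.01181 = 1.391 + 0.01216 = 1.403 mg/L.
DO = C_s − D = 10.6 − 1.403 = 9.197 mg/L.

DO ≈ 9.20 mg/L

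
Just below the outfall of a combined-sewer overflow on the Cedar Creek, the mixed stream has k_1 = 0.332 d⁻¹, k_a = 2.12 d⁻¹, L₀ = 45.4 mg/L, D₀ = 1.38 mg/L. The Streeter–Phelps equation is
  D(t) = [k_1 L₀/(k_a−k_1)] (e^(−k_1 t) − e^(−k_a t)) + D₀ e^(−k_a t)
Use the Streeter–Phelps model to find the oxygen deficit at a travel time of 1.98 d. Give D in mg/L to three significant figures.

D ≈ 4.26 mg/L

k_1 L₀/(k_a−k_1) = 0.332×45.4/(2.12−0.332) = 15.07/1.788 = 8.430 mg/L.
e^(−k_1 t) = e^(−0.332×1.980) = 0.5182; e^(−k_a t) = e^(−2.12×1.980) = 0.01503.
D = 8.430 × (0.5182 − 0.01503) + 1.38 × 0.01503 = 4.242 + 0.02074 = 4.263 mg/L.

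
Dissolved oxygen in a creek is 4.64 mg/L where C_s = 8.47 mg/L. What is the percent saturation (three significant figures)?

54.8 % saturation

% saturation = C/C_s × 100 = 4.64/8.47 × 100 = 54.8 %.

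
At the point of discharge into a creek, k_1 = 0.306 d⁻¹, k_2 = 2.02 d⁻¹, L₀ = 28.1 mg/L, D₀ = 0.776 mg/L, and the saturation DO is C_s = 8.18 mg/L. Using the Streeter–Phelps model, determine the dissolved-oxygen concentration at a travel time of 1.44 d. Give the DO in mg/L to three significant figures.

k_1 L₀/(k_2−k_1) = 0.306×28.1/(2.02−0.306) = 8.599/1.714 = 5.017 mg/L.
e^(−k_1 t) = e^(−0.306×1.440) = 0.6436; e^(−k_2 t) = e^(−2.02×1.440) = 0.05454.
D = 5.017 × (0.6436 − 0.05454) + 0.776 × 0.05454 = 2.955 + 0.04232 = 2.998 mg/L.
DO = C_s − D = 8.18 − 2.998 = 5.182 mg/L.

DO ≈ 5.18 mg/L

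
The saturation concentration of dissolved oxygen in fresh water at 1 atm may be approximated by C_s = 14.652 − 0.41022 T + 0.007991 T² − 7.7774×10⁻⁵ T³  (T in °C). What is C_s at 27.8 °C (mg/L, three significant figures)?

C_s ≈ 7.75 mg/L

C_s = 14.652 − 0.41022×27.8 + 0.007991×27.8² − 7.7774×10⁻⁵×27.8³ = 7.753 mg/L.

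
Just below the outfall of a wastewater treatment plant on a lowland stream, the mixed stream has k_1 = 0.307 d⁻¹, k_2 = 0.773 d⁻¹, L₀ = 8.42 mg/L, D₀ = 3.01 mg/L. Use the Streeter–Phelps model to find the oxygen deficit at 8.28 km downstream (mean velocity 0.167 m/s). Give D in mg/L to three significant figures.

D ≈ 3.02 mg/L

Travel time t = x/v = 8.28 km / (0.167 m/s) = 8280 m / 0.167 m/s = 49580 s = 0.5739 d.
k_1 L₀/(k_2−k_1) = 0.307×8.42/(0.773−0.307) = 2.585/0.4660 = 5.547 mg/L.
e^(−k_1 t) = e^(−0.307×0.5739) = 0.8385; e^(−k_2 t) = e^(−0.773×0.5739) = 0.6417.
D = 5.547 × (0.8385 − 0.6417) + 3.01 × 0.6417 = 1.091 + 1.932 = 3.023 mg/L.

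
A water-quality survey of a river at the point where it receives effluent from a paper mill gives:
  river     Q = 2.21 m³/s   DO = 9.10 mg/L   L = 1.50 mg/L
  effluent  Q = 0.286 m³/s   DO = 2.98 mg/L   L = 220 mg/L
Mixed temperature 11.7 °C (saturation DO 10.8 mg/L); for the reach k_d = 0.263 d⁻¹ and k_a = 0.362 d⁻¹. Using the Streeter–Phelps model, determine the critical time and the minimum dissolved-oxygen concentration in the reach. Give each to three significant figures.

Mixed DO = (2.21×9.10 + 0.286×2.98)/(2.21+0.286) = 20.96/2.496 = 8.399 mg/L.
Mixed L₀ = (2.21×1.50 + 0.286×220)/(2.496) = 66.23/2.496 = 26.54 mg/L.
Initial deficit D₀ = C_s − DO₀ = 10.8 − 8.399 = 2.401 mg/L.
t_c = (1/0.09900) ln[(0.362/0.263)(1 − 2.401×0.09900/(0.263×26.54))] = 10.10 × ln(1.330) = 2.877 d.
D_c = (0.263/0.362) × 26.54 × e^(−0.263×2.877) = 0.7265 × 26.54 × 0.4692 = 9.046 mg/L.
Minimum DO = 10.8 − 9.046 = 1.754 mg/L.

t_c ≈ 2.88 d; minimum DO ≈ 1.75 mg/L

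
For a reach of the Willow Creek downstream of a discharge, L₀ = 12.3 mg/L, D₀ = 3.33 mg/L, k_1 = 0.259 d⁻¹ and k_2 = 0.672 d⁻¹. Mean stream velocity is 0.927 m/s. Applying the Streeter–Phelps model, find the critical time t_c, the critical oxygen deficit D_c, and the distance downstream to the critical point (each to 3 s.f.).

At the critical point dD/dt = 0, so k_1 L₀ e^(−k_1 t) = k_2 D. Substituting D(t) from the Streeter–Phelps equation and solving for t gives
t_c = ln[(k_2/k_1)(1 − D₀(k_2−k_1)/(k_1 L₀))] / (k_2−k_1).
Here k_2−k_1 = 0.4130 d⁻¹ and 1 − D₀(k_2−k_1)/(k_1 L₀) = 1 − 3.33×0.4130/(0.259×12.3) = 0.5683, so
t_c = ln(2.595 × 0.5683) / 0.4130 = 0.3883 / 0.4130 = 0.9402 d.
D_c = (k_1/k_2) L₀ e^(−k_1 t_c) = (0.259/0.672) × 12.3 × e^(−0.259×0.9402) = 0.3854 × 12.3 × 0.7839 = 3.716 mg/L.
x_c = v t_c = 0.927 m/s × 0.9402 d × 86400 s/d = 75300 m ≈ 75.3 km.

t_c ≈ 0.940 d; D_c ≈ 3.72 mg/L; x_c ≈ 75.3 km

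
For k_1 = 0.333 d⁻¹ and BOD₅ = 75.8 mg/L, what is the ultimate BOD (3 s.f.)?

BOD₅ = L₀(1 − e^(−5k_1)) ⇒ L₀ = BOD₅ / (1 − e^(−5×0.333))
= 75.8 / (1 − 0.1892) = 75.8 / 0.8108 = 93.49 mg/L.

L₀ ≈ 93.5 mg/L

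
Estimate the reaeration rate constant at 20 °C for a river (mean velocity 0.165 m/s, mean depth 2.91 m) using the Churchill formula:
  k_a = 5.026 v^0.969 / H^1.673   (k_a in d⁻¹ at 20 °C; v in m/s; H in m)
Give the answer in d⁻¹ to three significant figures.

k_a = 5.026 × 0.165^0.969 / 2.91^1.673 = 5.026 × 0.1745 / 5.972 = 0.1468 d⁻¹.

k_a ≈ 0.147 d⁻¹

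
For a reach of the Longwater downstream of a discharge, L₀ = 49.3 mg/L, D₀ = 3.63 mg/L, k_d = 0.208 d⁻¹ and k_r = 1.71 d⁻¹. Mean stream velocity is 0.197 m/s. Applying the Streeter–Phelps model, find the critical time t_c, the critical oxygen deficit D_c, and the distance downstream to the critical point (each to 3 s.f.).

With k_r/k_d = 8.221 and 1 − D₀(k_r−k_d)/(k_d L₀) = 0.4683,
t_c = ln(8.221 × 0.4683) / (1.71 − 0.208) = ln(3.850) / 1.502 = 1.348/1.502 = 0.8975 d.
L(t_c) = L₀ e^(−k_d t_c) = 49.3 × 0.8297 = 40.90 mg/L, and at the critical point k_r D_c = k_d L, so D_c = (0.208/1.71) × 40.90 = 4.976 mg/L.
x_c = v t_c = 0.197 m/s × 0.8975 d × 86400 s/d = 15280 m ≈ 15.3 km.

t_c ≈ 0.898 d; D_c ≈ 4.98 mg/L; x_c ≈ 15.3 km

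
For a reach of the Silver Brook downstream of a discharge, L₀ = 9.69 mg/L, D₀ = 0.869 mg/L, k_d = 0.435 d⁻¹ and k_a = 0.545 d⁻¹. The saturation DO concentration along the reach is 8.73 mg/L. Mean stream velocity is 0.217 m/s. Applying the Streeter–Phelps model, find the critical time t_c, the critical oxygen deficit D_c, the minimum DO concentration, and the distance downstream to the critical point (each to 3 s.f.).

t_c = [1/(k_a−k_d)] ln[(k_a/k_d)(1 − D₀(k_a−k_d)/(k_d L₀))]
= [1/(0.545−0.435)] ln[(0.545/0.435)(1 − 0.869×0.1100/(0.435×9.69))]
= (1/0.1100) ln[1.253 × 0.9773] = 9.091 × ln(1.224) = 9.091 × 0.2025 = 1.841 d.
L(t_c) = L₀ e^(−k_d t_c) = 9.69 × 0.4490 = 4.351 mg/L, and at the critical point k_a D_c = k_d L, so D_c = (0.435/0.545) × 4.351 = 3.472 mg/L.
Minimum DO = C_s − D_c = 8.73 − 3.472 = 5.258 mg/L.
x_c = v t_c = 0.217 m/s × 1.841 d × 86400 s/d = 34510 m ≈ 34.5 km.

t_c ≈ 1.84 d; D_c ≈ 3.47 mg/L; min DO ≈ 5.26 mg/L; x_c ≈ 34.5 km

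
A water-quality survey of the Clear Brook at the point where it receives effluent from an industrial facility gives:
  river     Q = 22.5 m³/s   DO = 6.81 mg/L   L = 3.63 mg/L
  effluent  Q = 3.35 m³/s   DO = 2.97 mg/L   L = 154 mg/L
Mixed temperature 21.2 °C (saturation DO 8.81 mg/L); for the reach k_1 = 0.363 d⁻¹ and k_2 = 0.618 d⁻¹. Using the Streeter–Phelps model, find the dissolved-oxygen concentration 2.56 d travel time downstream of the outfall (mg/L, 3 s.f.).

Mixed DO = (22.5×6.81 + 3.35×2.97)/(22.5+3.35) = 163.2/25.85 = 6.312 mg/L.
Mixed L₀ = (22.5×3.63 + 3.35×154)/(25.85) = 597.6/25.85 = 23.12 mg/L.
Initial deficit D₀ = C_s − DO₀ = 8.81 − 6.312 = 2.498 mg/L.
D(2.56) = [0.363×23.12/(0.618−0.363)](e^(−0.363×2.56) − e^(−0.618×2.56)) + 2.498 e^(−0.618×2.56)
= 32.91 × (0.3948 − 0.2055) + 2.498 × 0.2055 = 6.743 mg/L.
DO = 8.81 − 6.743 = 2.067 mg/L.

DO ≈ 2.07 mg/L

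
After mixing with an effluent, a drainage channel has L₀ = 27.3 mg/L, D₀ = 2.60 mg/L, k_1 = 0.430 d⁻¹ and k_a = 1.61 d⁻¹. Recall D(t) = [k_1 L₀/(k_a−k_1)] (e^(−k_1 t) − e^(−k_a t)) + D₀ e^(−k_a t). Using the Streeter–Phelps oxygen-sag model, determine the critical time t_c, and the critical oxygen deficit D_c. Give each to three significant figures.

t_c ≈ 0.862 d; D_c ≈ 5.03 mg/L

At the critical point dD/dt = 0, so k_1 L₀ e^(−k_1 t) = k_a D. Substituting D(t) from the Streeter–Phelps equation and solving for t gives
t_c = ln[(k_a/k_1)(1 − D₀(k_a−k_1)/(k_1 L₀))] / (k_a−k_1).
Here k_a−k_1 = 1.180 d⁻¹ and 1 − D₀(k_a−k_1)/(k_1 L₀) = 1 − 2.60×1.180/(0.430×27.3) = 0.7386, so
t_c = ln(3.744 × 0.7386) / 1.180 = 1.017 / 1.180 = 0.8621 d.
L(t_c) = L₀ e^(−k_1 t_c) = 27.3 × 0.6903 = 18.84 mg/L, and at the critical point k_a D_c = k_1 L, so D_c = (0.430/1.61) × 18.84 = 5.033 mg/L.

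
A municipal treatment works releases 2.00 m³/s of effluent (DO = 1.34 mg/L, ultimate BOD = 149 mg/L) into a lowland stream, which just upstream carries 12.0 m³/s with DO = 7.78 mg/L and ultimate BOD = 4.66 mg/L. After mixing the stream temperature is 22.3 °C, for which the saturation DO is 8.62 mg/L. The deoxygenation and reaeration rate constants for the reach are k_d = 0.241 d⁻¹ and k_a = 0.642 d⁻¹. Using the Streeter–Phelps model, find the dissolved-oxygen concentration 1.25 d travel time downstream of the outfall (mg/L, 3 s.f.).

Mixed DO = (12.0×7.78 + 2.00×1.34)/(12.0+2.00) = 96.04/14.00 = 6.860 mg/L.
Mixed L₀ = (12.0×4.66 + 2.00×149)/(14.00) = 353.9/14.00 = 25.28 mg/L.
Initial deficit D₀ = C_s − DO₀ = 8.62 − 6.860 = 1.760 mg/L.
D(1.25) = [0.241×25.28/(0.642−0.241)](e^(−0.241×1.25) − e^(−0.642×1.25)) + 1.760 e^(−0.642×1.25)
= 15.19 × (0.7399 − 0.4482) + 1.760 × 0.4482 = 5.220 mg/L.
DO = 8.62 − 5.220 = 3.400 mg/L.

DO ≈ 3.40 mg/L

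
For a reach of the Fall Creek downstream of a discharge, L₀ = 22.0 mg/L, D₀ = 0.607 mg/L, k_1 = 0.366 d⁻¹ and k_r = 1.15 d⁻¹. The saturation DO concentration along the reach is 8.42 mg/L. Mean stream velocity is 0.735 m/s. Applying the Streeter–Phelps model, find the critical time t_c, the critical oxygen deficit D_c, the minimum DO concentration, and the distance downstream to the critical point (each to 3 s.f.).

t_c ≈ 1.38 d; D_c ≈ 4.22 mg/L; min DO ≈ 4.20 mg/L; x_c ≈ 87.8 km

With k_r/k_1 = 3.142 and 1 − D₀(k_r−k_1)/(k_1 L₀) = 0.9409,
t_c = ln(3.142 × 0.9409) / (1.15 − 0.366) = ln(2.956) / 0.7840 = 1.084/0.7840 = 1.383 d.
L(t_c) = L₀ e^(−k_1 t_c) = 22.0 × 0.6029 = 13.26 mg/L, and at the critical point k_r D_c = k_1 L, so D_c = (0.366/1.15) × 13.26 = 4.221 mg/L.
Minimum DO = C_s − D_c = 8.42 − 4.221 = 4.199 mg/L.
x_c = v t_c = 0.735 m/s × 1.383 d × 86400 s/d = 87800 m ≈ 87.8 km.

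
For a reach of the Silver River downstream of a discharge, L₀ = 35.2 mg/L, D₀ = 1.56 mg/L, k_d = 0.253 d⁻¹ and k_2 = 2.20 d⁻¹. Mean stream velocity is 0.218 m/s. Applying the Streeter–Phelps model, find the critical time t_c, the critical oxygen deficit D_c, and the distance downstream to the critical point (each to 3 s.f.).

t_c ≈ 0.897 d; D_c ≈ 3.23 mg/L; x_c ≈ 16.9 km

With k_2/k_d = 8.696 and 1 − D₀(k_2−k_d)/(k_d L₀) = 0.6589,
t_c = ln(8.696 × 0.6589) / (2.20 − 0.253) = ln(5.730) / 1.947 = 1.746/1.947 = 0.8966 d.
L(t_c) = L₀ e^(−k_d t_c) = 35.2 × 0.7970 = 28.06 mg/L, and at the critical point k_2 D_c = k_d L, so D_c = (0.253/2.20) × 28.06 = 3.226 mg/L.
x_c = v t_c = 0.218 m/s × 0.8966 d × 86400 s/d = 16890 m ≈ 16.9 km.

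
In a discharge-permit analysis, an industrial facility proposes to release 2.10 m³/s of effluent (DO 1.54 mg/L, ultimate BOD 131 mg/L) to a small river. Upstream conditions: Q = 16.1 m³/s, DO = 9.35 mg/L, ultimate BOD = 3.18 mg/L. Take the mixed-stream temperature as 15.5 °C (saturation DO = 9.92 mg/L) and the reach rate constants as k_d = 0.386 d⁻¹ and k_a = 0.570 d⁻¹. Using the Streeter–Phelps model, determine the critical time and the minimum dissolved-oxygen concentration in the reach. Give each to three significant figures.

t_c ≈ 1.90 d; minimum DO ≈ 4.09 mg/L

Mixed DO = (16.1×9.35 + 2.10×1.54)/(16.1+2.10) = 153.8/18.20 = 8.449 mg/L.
Mixed L₀ = (16.1×3.18 + 2.10×131)/(18.20) = 326.3/18.20 = 17.93 mg/L.
Initial deficit D₀ = C_s − DO₀ = 9.92 − 8.449 = 1.471 mg/L.
t_c = (1/0.1840) ln[(0.570/0.386)(1 − 1.471×0.1840/(0.386×17.93))] = 5.435 × ln(1.419) = 1.902 d.
D_c = (0.386/0.570) × 17.93 × e^(−0.386×1.902) = 0.6772 × 17.93 × 0.4800 = 5.827 mg/L.
Minimum DO = 9.92 − 5.827 = 4.093 mg/L.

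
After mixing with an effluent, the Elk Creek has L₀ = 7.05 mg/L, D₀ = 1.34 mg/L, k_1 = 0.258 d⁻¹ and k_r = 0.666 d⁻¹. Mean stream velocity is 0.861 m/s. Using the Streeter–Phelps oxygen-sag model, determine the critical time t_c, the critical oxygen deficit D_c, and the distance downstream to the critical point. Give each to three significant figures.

t_c = [1/(k_r−k_1)] ln[(k_r/k_1)(1 − D₀(k_r−k_1)/(k_1 L₀))]
= [1/(0.666−0.258)] ln[(0.666/0.258)(1 − 1.34×0.4080/(0.258×7.05))]
= (1/0.4080) ln[2.581 × 0.6994] = 2.451 × ln(1.805) = 2.451 × 0.5908 = 1.448 d.
D_c = (k_1/k_r) L₀ e^(−k_1 t_c) = (0.258/0.666) × 7.05 × e^(−0.258×1.448) = 0.3874 × 7.05 × 0.6882 = 1.880 mg/L.
x_c = v t_c = 0.861 m/s × 1.448 d × 86400 s/d = 107700 m ≈ 108 km.

t_c ≈ 1.45 d; D_c ≈ 1.88 mg/L; x_c ≈ 108 km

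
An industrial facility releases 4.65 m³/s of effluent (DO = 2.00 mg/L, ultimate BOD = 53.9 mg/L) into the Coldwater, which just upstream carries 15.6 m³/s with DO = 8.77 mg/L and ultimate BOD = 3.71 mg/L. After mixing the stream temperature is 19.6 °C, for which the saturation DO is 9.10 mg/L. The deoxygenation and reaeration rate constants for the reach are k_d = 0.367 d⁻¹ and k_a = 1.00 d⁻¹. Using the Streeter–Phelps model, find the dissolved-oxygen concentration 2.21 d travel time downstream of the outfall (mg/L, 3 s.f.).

Mixed DO = (15.6×8.77 + 4.65×2.00)/(15.6+4.65) = 146.1/20.25 = 7.215 mg/L.
Mixed L₀ = (15.6×3.71 + 4.65×53.9)/(20.25) = 308.5/20.25 = 15.24 mg/L.
Initial deficit D₀ = C_s − DO₀ = 9.10 − 7.215 = 1.885 mg/L.
D(2.21) = [0.367×15.24/(1.00−0.367)](e^(−0.367×2.21) − e^(−1.00×2.21)) + 1.885 e^(−1.00×2.21)
= 8.833 × (0.4444 − 0.1097) + 1.885 × 0.1097 = 3.163 mg/L.
DO = 9.10 − 3.163 = 5.937 mg/L.

DO ≈ 5.94 mg/L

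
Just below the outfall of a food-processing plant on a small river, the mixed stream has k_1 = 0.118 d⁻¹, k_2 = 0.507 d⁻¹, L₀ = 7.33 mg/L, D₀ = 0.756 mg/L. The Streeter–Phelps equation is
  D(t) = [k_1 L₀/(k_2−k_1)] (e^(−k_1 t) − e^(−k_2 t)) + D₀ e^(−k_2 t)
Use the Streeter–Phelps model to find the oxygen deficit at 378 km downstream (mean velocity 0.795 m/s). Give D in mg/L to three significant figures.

Travel time t = x/v = 378 km / (0.795 m/s) = 378000 m / 0.795 m/s = 475500 s = 5.503 d.
k_1 L₀/(k_2−k_1) = 0.118×7.33/(0.507−0.118) = 0.8649/0.3890 = 2.223 mg/L.
e^(−k_1 t) = e^(−0.118×5.503) = 0.5224; e^(−k_2 t) = e^(−0.507×5.503) = 0.06142.
D = 2.223 × (0.5224 − 0.06142) + 0.756 × 0.06142 = 1.025 + 0.04643 = 1.071 mg/L.

D ≈ 1.07 mg/L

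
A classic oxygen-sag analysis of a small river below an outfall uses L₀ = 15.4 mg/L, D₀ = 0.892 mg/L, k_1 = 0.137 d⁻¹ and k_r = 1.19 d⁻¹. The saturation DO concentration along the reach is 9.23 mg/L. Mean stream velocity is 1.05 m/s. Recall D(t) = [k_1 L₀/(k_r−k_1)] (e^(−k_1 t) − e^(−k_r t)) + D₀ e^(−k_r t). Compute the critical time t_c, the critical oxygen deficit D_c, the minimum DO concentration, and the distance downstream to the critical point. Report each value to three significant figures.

t_c = [1/(k_r−k_1)] ln[(k_r/k_1)(1 − D₀(k_r−k_1)/(k_1 L₀))]
= [1/(1.19−0.137)] ln[(1.19/0.137)(1 − 0.892×1.053/(0.137×15.4))]
= (1/1.053) ln[8.686 × 0.5548] = 0.9497 × ln(4.819) = 0.9497 × 1.573 = 1.493 d.
D_c = (k_1/k_r) L₀ e^(−k_1 t_c) = (0.137/1.19) × 15.4 × e^(−0.137×1.493) = 0.1151 × 15.4 × 0.8150 = 1.445 mg/L.
Minimum DO = C_s − D_c = 9.23 − 1.445 = 7.785 mg/L.
x_c = v t_c = 1.05 m/s × 1.493 d × 86400 s/d = 135500 m ≈ 135 km.

t_c ≈ 1.49 d; D_c ≈ 1.44 mg/L; min DO ≈ 7.79 mg/L; x_c ≈ 135 km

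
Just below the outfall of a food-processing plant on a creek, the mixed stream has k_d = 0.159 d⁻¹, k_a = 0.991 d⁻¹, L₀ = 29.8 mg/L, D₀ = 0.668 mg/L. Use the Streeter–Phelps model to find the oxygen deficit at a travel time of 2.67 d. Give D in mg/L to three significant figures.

k_d L₀/(k_a−k_d) = 0.159×29.8/(0.991−0.159) = 4.738/0.8320 = 5.695 mg/L.
e^(−k_d t) = e^(−0.159×2.670) = 0.6541; e^(−k_a t) = e^(−0.991×2.670) = 0.07094.
D = 5.695 × (0.6541 − 0.07094) + 0.668 × 0.07094 = 3.321 + 0.04739 = 3.368 mg/L.

D ≈ 3.37 mg/L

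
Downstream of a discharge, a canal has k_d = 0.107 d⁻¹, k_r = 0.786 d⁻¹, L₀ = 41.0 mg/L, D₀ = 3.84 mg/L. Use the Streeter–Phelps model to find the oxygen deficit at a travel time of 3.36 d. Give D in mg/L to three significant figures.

D ≈ 4.32 mg/L

k_d L₀/(k_r−k_d) = 0.107×41.0/(0.786−0.107) = 4.387/0.6790 = 6.461 mg/L.
e^(−k_d t) = e^(−0.107×3.360) = 0.6980; e^(−k_r t) = e^(−0.786×3.360) = 0.07129.
D = 6.461 × (0.6980 − 0.07129) + 3.84 × 0.07129 = 4.049 + 0.2738 = 4.323 mg/L.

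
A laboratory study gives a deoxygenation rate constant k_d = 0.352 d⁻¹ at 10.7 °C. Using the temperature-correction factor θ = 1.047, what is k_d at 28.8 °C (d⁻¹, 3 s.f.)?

k_d(T₂) = k_d(T₁) · θ^(T₂−T₁) = 0.352 × 1.047^(28.8−10.7)
= 0.352 × 1.047^18.1 = 0.352 × 2.296 = 0.8083 d⁻¹.

k_d ≈ 0.808 d⁻¹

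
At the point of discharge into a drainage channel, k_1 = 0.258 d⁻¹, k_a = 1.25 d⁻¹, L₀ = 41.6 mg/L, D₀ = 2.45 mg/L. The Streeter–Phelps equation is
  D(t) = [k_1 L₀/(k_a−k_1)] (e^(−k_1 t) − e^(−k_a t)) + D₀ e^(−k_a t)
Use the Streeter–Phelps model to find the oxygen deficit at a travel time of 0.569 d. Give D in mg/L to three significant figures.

D ≈ 5.23 mg/L

k_1 L₀/(k_a−k_1) = 0.258×41.6/(1.25−0.258) = 10.73/0.9920 = 10.82 mg/L.
e^(−k_1 t) = e^(−0.258×0.5690) = 0.8635; e^(−k_a t) = e^(−1.25×0.5690) = 0.4910.
D = 10.82 × (0.8635 − 0.4910) + 2.45 × 0.4910 = 4.030 + 1.203 = 5.233 mg/L.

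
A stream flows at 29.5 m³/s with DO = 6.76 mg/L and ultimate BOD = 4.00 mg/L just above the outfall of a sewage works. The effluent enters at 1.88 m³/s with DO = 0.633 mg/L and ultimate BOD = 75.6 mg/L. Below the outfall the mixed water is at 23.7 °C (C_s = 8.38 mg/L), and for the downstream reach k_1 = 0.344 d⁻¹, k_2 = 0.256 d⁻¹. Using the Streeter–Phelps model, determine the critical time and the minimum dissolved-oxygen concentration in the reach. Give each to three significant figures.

t_c ≈ 2.68 d; minimum DO ≈ 3.95 mg/L

Mixed DO = (29.5×6.76 + 1.88×0.633)/(29.5+1.88) = 200.6/31.38 = 6.393 mg/L.
Mixed L₀ = (29.5×4.00 + 1.88×75.6)/(31.38) = 260.1/31.38 = 8.290 mg/L.
Initial deficit D₀ = C_s − DO₀ = 8.38 − 6.393 = 1.987 mg/L.
t_c = (1/-0.08800) ln[(0.256/0.344)(1 − 1.987×-0.08800/(0.344×8.290))] = -11.36 × ln(0.7898) = 2.681 d.
D_c = (0.344/0.256) × 8.290 × e^(−0.344×2.681) = 1.344 × 8.290 × 0.3976 = 4.429 mg/L.
Minimum DO = 8.38 − 4.429 = 3.951 mg/L.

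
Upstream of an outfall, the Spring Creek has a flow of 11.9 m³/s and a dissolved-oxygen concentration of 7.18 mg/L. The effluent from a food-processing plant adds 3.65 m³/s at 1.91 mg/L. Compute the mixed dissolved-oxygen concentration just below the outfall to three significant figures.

Flow-weighted mixing: C = (Q_r C_r + Q_w C_w)/(Q_r + Q_w)
= (11.9×7.18 + 3.65×1.91)/(11.9 + 3.65) = 92.41/15.55 = 5.943 mg/L.

5.94 mg/L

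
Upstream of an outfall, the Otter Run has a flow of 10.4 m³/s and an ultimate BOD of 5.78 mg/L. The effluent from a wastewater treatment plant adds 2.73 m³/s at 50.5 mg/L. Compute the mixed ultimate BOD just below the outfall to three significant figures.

Flow-weighted mixing: C = (Q_r C_r + Q_w C_w)/(Q_r + Q_w)
= (10.4×5.78 + 2.73×50.5)/(10.4 + 2.73) = 198.0/13.13 = 15.08 mg/L.

15.1 mg/L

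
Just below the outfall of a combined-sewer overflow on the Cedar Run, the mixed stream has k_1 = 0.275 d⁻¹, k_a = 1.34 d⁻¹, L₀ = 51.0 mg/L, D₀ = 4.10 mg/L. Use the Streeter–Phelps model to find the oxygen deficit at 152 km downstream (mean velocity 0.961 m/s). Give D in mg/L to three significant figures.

Travel time t = x/v = 152 km / (0.961 m/s) = 152000 m / 0.961 m/s = 158200 s = 1.831 d.
k_1 L₀/(k_a−k_1) = 0.275×51.0/(1.34−0.275) = 14.03/1.065 = 13.17 mg/L.
e^(−k_1 t) = e^(−0.275×1.831) = 0.6045; e^(−k_a t) = e^(−1.34×1.831) = 0.08603.
D = 13.17 × (0.6045 − 0.08603) + 4.10 × 0.08603 = 6.827 + 0.3527 = 7.180 mg/L.

D ≈ 7.18 mg/L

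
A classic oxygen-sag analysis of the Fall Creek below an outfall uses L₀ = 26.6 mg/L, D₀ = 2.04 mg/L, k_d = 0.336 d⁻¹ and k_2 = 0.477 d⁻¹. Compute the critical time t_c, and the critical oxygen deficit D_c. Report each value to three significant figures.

t_c = [1/(k_2−k_d)] ln[(k_2/k_d)(1 − D₀(k_2−k_d)/(k_d L₀))]
= [1/(0.477−0.336)] ln[(0.477/0.336)(1 − 2.04×0.1410/(0.336×26.6))]
= (1/0.1410) ln[1.420 × 0.9678] = 7.092 × ln(1.374) = 7.092 × 0.3177 = 2.253 d.
L(t_c) = L₀ e^(−k_d t_c) = 26.6 × 0.4690 = 12.48 mg/L, and at the critical point k_2 D_c = k_d L, so D_c = (0.336/0.477) × 12.48 = 8.789 mg/L.

t_c ≈ 2.25 d; D_c ≈ 8.79 mg/L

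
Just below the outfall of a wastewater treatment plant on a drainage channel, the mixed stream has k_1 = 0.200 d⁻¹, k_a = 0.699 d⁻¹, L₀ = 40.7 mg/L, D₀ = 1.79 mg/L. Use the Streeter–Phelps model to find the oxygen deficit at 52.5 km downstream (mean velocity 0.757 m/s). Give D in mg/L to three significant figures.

D ≈ 5.61 mg/L

Travel time t = x/v = 52.5 km / (0.757 m/s) = 52500 m / 0.757 m/s = 69350 s = 0.8027 d.
k_1 L₀/(k_a−k_1) = 0.200×40.7/(0.699−0.200) = 8.140/0.4990 = 16.31 mg/L.
e^(−k_1 t) = e^(−0.200×0.8027) = 0.8517; e^(−k_a t) = e^(−0.699×0.8027) = 0.5706.
D = 16.31 × (0.8517 − 0.5706) + 1.79 × 0.5706 = 4.585 + 1.021 = 5.607 mg/L.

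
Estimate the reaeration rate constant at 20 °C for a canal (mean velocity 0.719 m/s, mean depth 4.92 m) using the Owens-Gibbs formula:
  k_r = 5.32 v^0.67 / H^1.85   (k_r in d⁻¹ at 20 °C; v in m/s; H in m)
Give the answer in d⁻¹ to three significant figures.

k_r ≈ 0.224 d⁻¹

k_r = 5.32 × 0.719^0.67 / 4.92^1.85 = 5.32 × 0.8017 / 19.06 = 0.2238 d⁻¹.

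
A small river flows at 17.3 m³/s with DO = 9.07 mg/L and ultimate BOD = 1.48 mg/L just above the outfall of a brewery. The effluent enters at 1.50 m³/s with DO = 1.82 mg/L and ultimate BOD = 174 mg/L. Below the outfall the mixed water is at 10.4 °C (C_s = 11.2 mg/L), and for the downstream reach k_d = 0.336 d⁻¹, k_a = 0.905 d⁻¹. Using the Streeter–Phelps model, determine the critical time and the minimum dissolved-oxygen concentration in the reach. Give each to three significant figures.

Mixed DO = (17.3×9.07 + 1.50×1.82)/(17.3+1.50) = 159.6/18.80 = 8.492 mg/L.
Mixed L₀ = (17.3×1.48 + 1.50×174)/(18.80) = 286.6/18.80 = 15.24 mg/L.
Initial deficit D₀ = C_s − DO₀ = 11.2 − 8.492 = 2.708 mg/L.
t_c = (1/0.5690) ln[(0.905/0.336)(1 − 2.708×0.5690/(0.336×15.24))] = 1.757 × ln(1.883) = 1.112 d.
D_c = (0.336/0.905) × 15.24 × e^(−0.336×1.112) = 0.3713 × 15.24 × 0.6882 = 3.895 mg/L.
Minimum DO = 11.2 − 3.895 = 7.305 mg/L.

t_c ≈ 1.11 d; minimum DO ≈ 7.31 mg/L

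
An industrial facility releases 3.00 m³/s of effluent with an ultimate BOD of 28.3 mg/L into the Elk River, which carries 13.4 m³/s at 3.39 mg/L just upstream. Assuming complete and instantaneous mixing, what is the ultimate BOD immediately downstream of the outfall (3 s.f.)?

Flow-weighted mixing: C = (Q_r C_r + Q_w C_w)/(Q_r + Q_w)
= (13.4×3.39 + 3.00×28.3)/(13.4 + 3.00) = 130.3/16.40 = 7.947 mg/L.

7.95 mg/L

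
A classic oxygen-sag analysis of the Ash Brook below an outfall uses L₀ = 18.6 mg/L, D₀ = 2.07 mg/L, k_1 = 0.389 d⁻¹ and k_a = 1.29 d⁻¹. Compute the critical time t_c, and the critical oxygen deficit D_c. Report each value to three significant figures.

At the critical point dD/dt = 0, so k_1 L₀ e^(−k_1 t) = k_a D. Substituting D(t) from the Streeter–Phelps equation and solving for t gives
t_c = ln[(k_a/k_1)(1 − D₀(k_a−k_1)/(k_1 L₀))] / (k_a−k_1).
Here k_a−k_1 = 0.9010 d⁻¹ and 1 − D₀(k_a−k_1)/(k_1 L₀) = 1 − 2.07×0.9010/(0.389×18.6) = 0.7422, so
t_c = ln(3.316 × 0.7422) / 0.9010 = 0.9007 / 0.9010 = 0.9997 d.
D_c = (k_1/k_a) L₀ e^(−k_1 t_c) = (0.389/1.29) × 18.6 × e^(−0.389×0.9997) = 0.3016 × 18.6 × 0.6778 = 3.802 mg/L.

t_c ≈ 1.00 d; D_c ≈ 3.80 mg/L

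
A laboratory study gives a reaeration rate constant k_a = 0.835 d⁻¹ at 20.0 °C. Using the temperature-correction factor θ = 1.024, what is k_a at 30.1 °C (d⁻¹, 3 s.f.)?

k_a ≈ 1.06 d⁻¹

k_a(T₂) = k_a(T₁) · θ^(T₂−T₁) = 0.835 × 1.024^(30.1−20.0)
= 0.835 × 1.024^10.1 = 0.835 × 1.271 = 1.061 d⁻¹.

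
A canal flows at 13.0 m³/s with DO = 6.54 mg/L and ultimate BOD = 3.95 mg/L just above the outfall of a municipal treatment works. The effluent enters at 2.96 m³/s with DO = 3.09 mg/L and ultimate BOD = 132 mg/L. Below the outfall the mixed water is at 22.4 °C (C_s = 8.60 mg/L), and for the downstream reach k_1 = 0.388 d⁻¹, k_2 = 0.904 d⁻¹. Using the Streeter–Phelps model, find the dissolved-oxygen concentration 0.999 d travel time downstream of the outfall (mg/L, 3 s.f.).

DO ≈ 1.81 mg/L

Mixed DO = (13.0×6.54 + 2.96×3.09)/(13.0+2.96) = 94.17/15.96 = 5.900 mg/L.
Mixed L₀ = (13.0×3.95 + 2.96×132)/(15.96) = 442.1/15.96 = 27.70 mg/L.
Initial deficit D₀ = C_s − DO₀ = 8.60 − 5.900 = 2.700 mg/L.
D(0.999) = [0.388×27.70/(0.904−0.388)](e^(−0.388×0.999) − e^(−0.904×0.999)) + 2.700 e^(−0.904×0.999)
= 20.83 × (0.6787 − 0.4053) + 2.700 × 0.4053 = 6.788 mg/L.
DO = 8.60 − 6.788 = 1.812 mg/L.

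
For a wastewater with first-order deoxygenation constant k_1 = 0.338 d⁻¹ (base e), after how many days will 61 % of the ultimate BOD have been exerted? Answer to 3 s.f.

y/L₀ = 1 − e^(−k_1 t) = 0.61 ⇒ e^(−k_1 t) = 0.390
t = −ln(0.390) / 0.338 = 0.9416 / 0.338 = 2.786 d.

t ≈ 2.79 d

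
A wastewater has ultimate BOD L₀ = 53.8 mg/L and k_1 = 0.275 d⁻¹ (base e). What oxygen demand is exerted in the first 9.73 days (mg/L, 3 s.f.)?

y_t = L₀(1 − e^(−k_1 t)) = 53.8 × (1 − e^(−0.275×9.73))
= 53.8 × (1 − 0.06886) = 53.8 × 0.9311 = 50.10 mg/L.

y ≈ 50.1 mg/L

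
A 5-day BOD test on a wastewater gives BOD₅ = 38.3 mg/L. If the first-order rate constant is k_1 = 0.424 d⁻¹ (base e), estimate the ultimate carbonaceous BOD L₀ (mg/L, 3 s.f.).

BOD₅ = L₀(1 − e^(−5k_1)) ⇒ L₀ = BOD₅ / (1 − e^(−5×0.424))
= 38.3 / (1 − 0.1200) = 38.3 / 0.8800 = 43.52 mg/L.

L₀ ≈ 43.5 mg/L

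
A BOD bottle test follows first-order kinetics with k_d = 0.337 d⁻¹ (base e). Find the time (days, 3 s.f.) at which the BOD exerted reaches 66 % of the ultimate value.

t ≈ 3.20 d

y/L₀ = 1 − e^(−k_d t) = 0.66 ⇒ e^(−k_d t) = 0.340
t = −ln(0.340) / 0.337 = 1.079 / 0.337 = 3.201 d.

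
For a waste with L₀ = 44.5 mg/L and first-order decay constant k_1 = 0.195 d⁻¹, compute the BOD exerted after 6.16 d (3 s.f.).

y_t = L₀(1 − e^(−k_1 t)) = 44.5 × (1 − e^(−0.195×6.16))
= 44.5 × (1 − 0.3008) = 44.5 × 0.6992 = 31.11 mg/L.

y ≈ 31.1 mg/L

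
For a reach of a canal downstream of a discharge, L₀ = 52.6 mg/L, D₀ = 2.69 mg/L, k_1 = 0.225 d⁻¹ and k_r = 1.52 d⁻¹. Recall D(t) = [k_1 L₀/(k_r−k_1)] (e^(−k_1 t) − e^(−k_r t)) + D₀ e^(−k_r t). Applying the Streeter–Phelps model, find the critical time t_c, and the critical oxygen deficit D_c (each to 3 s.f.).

With k_r/k_1 = 6.756 and 1 − D₀(k_r−k_1)/(k_1 L₀) = 0.7057,
t_c = ln(6.756 × 0.7057) / (1.52 − 0.225) = ln(4.767) / 1.295 = 1.562/1.295 = 1.206 d.
L(t_c) = L₀ e^(−k_1 t_c) = 52.6 × 0.7624 = 40.10 mg/L, and at the critical point k_r D_c = k_1 L, so D_c = (0.225/1.52) × 40.10 = 5.936 mg/L.

t_c ≈ 1.21 d; D_c ≈ 5.94 mg/L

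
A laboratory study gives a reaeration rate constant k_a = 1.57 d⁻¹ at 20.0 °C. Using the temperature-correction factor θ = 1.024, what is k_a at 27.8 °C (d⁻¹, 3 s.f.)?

k_a(T₂) = k_a(T₁) · θ^(T₂−T₁) = 1.57 × 1.024^(27.8−20.0)
= 1.57 × 1.024^7.80 = 1.57 × 1.203 = 1.889 d⁻¹.

k_a ≈ 1.89 d⁻¹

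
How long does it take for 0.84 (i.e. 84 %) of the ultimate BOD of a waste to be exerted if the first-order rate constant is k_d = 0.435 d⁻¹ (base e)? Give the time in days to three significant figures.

t ≈ 4.21 d

y/L₀ = 1 − e^(−k_d t) = 0.84 ⇒ e^(−k_d t) = 0.160
t = −ln(0.160) / 0.435 = 1.833 / 0.435 = 4.213 d.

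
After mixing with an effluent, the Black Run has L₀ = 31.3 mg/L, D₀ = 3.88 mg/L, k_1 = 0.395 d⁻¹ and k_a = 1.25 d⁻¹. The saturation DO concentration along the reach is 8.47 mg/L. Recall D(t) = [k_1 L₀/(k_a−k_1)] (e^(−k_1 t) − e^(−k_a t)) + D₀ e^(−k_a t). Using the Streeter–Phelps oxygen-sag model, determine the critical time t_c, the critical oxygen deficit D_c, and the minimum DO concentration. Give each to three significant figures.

t_c = [1/(k_a−k_1)] ln[(k_a/k_1)(1 − D₀(k_a−k_1)/(k_1 L₀))]
= [1/(1.25−0.395)] ln[(1.25/0.395)(1 − 3.88×0.8550/(0.395×31.3))]
= (1/0.8550) ln[3.165 × 0.7317] = 1.170 × ln(2.315) = 1.170 × 0.8396 = 0.9820 d.
L(t_c) = L₀ e^(−k_1 t_c) = 31.3 × 0.6785 = 21.24 mg/L, and at the critical point k_a D_c = k_1 L, so D_c = (0.395/1.25) × 21.24 = 6.711 mg/L.
Minimum DO = C_s − D_c = 8.47 − 6.711 = 1.759 mg/L.

t_c ≈ 0.982 d; D_c ≈ 6.71 mg/L; min DO ≈ 1.76 mg/L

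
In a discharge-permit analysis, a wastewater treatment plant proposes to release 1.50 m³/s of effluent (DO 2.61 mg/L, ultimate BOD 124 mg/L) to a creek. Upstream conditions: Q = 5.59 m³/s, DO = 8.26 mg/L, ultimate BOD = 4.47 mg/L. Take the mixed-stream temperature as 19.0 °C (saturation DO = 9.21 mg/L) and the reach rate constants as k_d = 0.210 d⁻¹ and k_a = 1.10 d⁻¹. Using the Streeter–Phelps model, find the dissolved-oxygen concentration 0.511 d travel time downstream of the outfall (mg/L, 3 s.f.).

Mixed DO = (5.59×8.26 + 1.50×2.61)/(5.59+1.50) = 50.09/7.090 = 7.065 mg/L.
Mixed L₀ = (5.59×4.47 + 1.50×124)/(7.090) = 211.0/7.090 = 29.76 mg/L.
Initial deficit D₀ = C_s − DO₀ = 9.21 − 7.065 = 2.145 mg/L.
D(0.511) = [0.210×29.76/(1.10−0.210)](e^(−0.210×0.511) − e^(−1.10×0.511)) + 2.145 e^(−1.10×0.511)
= 7.022 × (0.8982 − 0.5700) + 2.145 × 0.5700 = 3.528 mg/L.
DO = 9.21 − 3.528 = 5.682 mg/L.

DO ≈ 5.68 mg/L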